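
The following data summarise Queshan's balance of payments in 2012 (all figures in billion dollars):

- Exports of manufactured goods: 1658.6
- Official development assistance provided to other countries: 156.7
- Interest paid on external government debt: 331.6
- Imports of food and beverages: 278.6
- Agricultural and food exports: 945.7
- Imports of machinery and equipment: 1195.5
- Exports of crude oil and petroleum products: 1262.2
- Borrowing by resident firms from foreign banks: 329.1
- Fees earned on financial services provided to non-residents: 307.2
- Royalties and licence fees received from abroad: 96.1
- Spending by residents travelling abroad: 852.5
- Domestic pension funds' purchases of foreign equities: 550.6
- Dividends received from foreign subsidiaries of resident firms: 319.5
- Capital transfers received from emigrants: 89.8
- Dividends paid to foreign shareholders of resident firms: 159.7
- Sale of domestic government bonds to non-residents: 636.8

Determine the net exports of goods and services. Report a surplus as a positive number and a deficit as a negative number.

Goods: -278.6 - 1195.5 + 945.7 + 1262.2 + 1658.6 = 2392.4
Services: 96.1 + 307.2 - 852.5 = -449.2
Trade balance = 2392.4 + (-449.2) = 1943.2
(Excluded from the trade balance — secondary income: official development assistance provided to other countries 156.7; primary income: interest paid on external government debt 331.6, dividends received from foreign subsidiaries of resident firms 319.5, dividends paid to foreign shareholders of resident firms 159.7; financial account: borrowing by resident firms from foreign banks 329.1, domestic pension funds' purchases of foreign equities 550.6, sale of domestic government bonds to non-residents 636.8; capital account: capital transfers received from emigrants 89.8.)

1943.2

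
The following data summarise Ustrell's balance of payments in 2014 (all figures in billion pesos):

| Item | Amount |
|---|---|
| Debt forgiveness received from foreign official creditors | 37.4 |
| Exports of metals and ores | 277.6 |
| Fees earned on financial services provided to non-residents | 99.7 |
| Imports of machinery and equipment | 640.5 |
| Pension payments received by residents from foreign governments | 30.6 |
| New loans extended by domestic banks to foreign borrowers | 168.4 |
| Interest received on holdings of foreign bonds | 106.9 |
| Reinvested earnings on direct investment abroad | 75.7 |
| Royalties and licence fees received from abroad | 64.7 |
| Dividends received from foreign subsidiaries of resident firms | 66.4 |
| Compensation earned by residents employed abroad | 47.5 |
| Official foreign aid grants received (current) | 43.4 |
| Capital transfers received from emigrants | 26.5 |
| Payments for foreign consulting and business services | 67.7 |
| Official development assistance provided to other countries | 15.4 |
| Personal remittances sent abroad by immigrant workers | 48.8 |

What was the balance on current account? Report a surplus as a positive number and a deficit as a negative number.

40.1

Goods: 277.6 - 640.5 = -362.9
Services: -67.7 + 99.7 + 64.7 = 96.7
Primary income: 106.9 + 47.5 + 66.4 + 75.7 = 296.5
Secondary income: -48.8 + 43.4 + 30.6 - 15.4 = 9.8
Current account = (-362.9) + 96.7 + 296.5 + 9.8 = 40.1
(Excluded from the current account — capital account: debt forgiveness received from foreign official creditors 37.4, capital transfers received from emigrants 26.5; financial account: new loans extended by domestic banks to foreign borrowers 168.4.)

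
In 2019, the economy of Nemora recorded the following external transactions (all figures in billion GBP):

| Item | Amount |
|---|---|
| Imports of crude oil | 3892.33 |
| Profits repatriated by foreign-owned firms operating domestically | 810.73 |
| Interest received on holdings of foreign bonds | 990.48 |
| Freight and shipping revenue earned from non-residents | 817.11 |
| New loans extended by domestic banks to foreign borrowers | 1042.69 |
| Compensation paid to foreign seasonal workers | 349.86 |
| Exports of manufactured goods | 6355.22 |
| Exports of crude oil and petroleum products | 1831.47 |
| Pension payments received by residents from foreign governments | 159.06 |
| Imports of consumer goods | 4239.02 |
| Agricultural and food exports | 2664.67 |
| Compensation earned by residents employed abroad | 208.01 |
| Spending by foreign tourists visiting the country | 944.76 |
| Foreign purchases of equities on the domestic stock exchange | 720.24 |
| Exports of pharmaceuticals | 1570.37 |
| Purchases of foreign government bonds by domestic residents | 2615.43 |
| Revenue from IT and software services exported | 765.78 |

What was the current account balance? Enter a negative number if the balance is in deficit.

7014.99

Goods: 1570.37 + 6355.22 + 1831.47 - 4239.02 + 2664.67 - 3892.33 = 4290.38
Services: 817.11 + 944.76 + 765.78 = 2527.65
Primary income: 990.48 - 810.73 - 349.86 + 208.01 = 37.90
Secondary income: 159.06
Current account = 4290.38 + 2527.65 + 37.90 + 159.06 = 7014.99
(Excluded from the current account — financial account: new loans extended by domestic banks to foreign borrowers 1042.69, foreign purchases of equities on the domestic stock exchange 720.24, purchases of foreign government bonds by domestic residents 2615.43.)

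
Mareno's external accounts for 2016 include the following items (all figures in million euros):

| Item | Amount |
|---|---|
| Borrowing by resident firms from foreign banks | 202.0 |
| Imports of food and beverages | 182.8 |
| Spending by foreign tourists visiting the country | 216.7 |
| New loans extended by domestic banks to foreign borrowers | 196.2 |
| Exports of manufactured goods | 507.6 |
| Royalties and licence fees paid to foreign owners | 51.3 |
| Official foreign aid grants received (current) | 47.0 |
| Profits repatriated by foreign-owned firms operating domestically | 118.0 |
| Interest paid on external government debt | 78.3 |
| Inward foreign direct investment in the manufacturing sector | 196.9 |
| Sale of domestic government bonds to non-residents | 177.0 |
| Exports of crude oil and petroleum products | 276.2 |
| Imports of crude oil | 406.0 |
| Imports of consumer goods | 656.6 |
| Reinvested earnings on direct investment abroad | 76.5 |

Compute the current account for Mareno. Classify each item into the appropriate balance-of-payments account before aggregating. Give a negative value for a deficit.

Goods: -182.8 - 656.6 + 507.6 + 276.2 - 406.0 = -461.6
Services: 216.7 - 51.3 = 165.4
Primary income: -78.3 - 118.0 + 76.5 = -119.8
Secondary income: 47.0
Current account = (-461.6) + 165.4 + (-119.8) + 47.0 = -369.0
(Excluded from the current account — financial account: borrowing by resident firms from foreign banks 202.0, new loans extended by domestic banks to foreign borrowers 196.2, inward foreign direct investment in the manufacturing sector 196.9, sale of domestic government bonds to non-residents 177.0.)

-369.0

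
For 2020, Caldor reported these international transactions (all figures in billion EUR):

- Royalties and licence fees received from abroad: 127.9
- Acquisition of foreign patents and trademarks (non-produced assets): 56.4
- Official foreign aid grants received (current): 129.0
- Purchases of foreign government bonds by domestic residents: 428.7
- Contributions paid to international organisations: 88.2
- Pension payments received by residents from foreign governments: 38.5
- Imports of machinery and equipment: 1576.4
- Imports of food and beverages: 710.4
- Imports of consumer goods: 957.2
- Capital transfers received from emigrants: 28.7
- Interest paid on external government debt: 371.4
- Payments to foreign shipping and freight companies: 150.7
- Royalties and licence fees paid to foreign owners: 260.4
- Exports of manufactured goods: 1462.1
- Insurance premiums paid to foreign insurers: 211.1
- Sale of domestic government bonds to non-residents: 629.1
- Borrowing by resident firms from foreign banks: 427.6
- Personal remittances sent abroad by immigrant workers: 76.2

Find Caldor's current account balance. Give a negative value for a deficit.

-2644.5

Goods: -957.2 + 1462.1 - 710.4 - 1576.4 = -1781.9
Services: -260.4 - 211.1 - 150.7 + 127.9 = -494.3
Primary income: -371.4
Secondary income: 129.0 + 38.5 - 76.2 - 88.2 = 3.1
Current account = (-1781.9) + (-494.3) + (-371.4) + 3.1 = -2644.5
(Excluded from the current account — capital account: acquisition of foreign patents and trademarks (non-produced assets) 56.4, capital transfers received from emigrants 28.7; financial account: purchases of foreign government bonds by domestic residents 428.7, sale of domestic government bonds to non-residents 629.1, borrowing by resident firms from foreign banks 427.6.)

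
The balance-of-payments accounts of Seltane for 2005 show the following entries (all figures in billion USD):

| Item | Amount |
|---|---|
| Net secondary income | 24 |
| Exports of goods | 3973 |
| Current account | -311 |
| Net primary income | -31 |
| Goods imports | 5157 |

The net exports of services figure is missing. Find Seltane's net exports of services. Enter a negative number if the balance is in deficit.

880

Current account = goods balance + services balance + net primary income + net secondary income
Sum of the known components = -1191
Net exports of services = CA - (known components) = -311 - (-1191) = 880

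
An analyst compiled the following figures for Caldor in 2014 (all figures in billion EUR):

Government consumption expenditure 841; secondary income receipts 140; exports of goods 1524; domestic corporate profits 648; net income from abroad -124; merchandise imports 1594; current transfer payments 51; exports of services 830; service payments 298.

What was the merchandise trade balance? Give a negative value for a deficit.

-70

Goods balance = 1524 - 1594 = -70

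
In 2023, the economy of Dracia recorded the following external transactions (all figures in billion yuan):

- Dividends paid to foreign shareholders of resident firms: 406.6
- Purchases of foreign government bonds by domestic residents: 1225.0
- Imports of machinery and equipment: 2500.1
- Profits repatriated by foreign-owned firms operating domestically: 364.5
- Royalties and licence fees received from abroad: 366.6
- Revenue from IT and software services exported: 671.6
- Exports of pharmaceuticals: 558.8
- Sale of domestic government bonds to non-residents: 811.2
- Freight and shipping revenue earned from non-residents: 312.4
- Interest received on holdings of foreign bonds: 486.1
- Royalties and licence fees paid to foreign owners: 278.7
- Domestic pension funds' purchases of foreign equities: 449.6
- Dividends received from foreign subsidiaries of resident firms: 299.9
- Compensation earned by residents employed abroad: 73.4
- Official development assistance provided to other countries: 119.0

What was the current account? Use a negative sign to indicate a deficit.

Goods: 558.8 - 2500.1 = -1941.3
Services: 671.6 + 312.4 - 278.7 + 366.6 = 1071.9
Primary income: 486.1 + 299.9 - 406.6 - 364.5 + 73.4 = 88.3
Secondary income: -119.0
Current account = (-1941.3) + 1071.9 + 88.3 + (-119.0) = -900.1
(Excluded from the current account — financial account: purchases of foreign government bonds by domestic residents 1225.0, sale of domestic government bonds to non-residents 811.2, domestic pension funds' purchases of foreign equities 449.6.)

-900.1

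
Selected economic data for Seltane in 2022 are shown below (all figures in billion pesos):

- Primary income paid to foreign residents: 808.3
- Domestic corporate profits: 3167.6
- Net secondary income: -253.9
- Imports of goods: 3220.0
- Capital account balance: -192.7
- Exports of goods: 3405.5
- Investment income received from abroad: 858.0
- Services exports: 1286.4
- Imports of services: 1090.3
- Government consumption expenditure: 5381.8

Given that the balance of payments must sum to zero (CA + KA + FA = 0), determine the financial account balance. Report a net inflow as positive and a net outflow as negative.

15.3

Goods balance = 3405.5 - 3220.0 = 185.5
Services balance = 1286.4 - 1090.3 = 196.1
Trade balance (goods + services) = 185.5 + 196.1 = 381.6
Net primary income = 858.0 - 808.3 = 49.7
Net secondary income = -253.9
Current account = 381.6 + 49.7 + (-253.9) = 177.4
Financial account = -(177.4 + (-192.7)) = 15.3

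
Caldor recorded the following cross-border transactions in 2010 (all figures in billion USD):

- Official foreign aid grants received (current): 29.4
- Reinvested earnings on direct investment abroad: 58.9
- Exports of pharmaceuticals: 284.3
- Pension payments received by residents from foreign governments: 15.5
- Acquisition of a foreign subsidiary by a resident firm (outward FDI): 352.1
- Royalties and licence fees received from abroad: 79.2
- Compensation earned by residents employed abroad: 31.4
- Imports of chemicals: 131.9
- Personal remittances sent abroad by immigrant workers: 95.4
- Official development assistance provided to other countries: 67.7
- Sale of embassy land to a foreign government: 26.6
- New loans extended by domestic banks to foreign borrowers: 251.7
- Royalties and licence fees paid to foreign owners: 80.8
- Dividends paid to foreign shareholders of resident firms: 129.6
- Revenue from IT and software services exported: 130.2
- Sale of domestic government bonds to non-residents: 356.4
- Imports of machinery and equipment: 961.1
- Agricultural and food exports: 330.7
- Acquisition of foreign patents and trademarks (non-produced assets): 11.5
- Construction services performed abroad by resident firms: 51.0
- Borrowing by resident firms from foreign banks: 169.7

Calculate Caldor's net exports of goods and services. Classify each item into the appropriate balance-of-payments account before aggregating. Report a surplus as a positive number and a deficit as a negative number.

Goods: -131.9 - 961.1 + 330.7 + 284.3 = -478.0
Services: 79.2 - 80.8 + 51.0 + 130.2 = 179.6
Trade balance = -478.0 + 179.6 = -298.4
(Excluded from the trade balance — secondary income: official foreign aid grants received (current) 29.4, pension payments received by residents from foreign governments 15.5, personal remittances sent abroad by immigrant workers 95.4, official development assistance provided to other countries 67.7; primary income: reinvested earnings on direct investment abroad 58.9, compensation earned by residents employed abroad 31.4, dividends paid to foreign shareholders of resident firms 129.6; financial account: acquisition of a foreign subsidiary by a resident firm (outward FDI) 352.1, new loans extended by domestic banks to foreign borrowers 251.7, sale of domestic government bonds to non-residents 356.4, borrowing by resident firms from foreign banks 169.7; capital account: sale of embassy land to a foreign government 26.6, acquisition of foreign patents and trademarks (non-produced assets) 11.5.)

-298.4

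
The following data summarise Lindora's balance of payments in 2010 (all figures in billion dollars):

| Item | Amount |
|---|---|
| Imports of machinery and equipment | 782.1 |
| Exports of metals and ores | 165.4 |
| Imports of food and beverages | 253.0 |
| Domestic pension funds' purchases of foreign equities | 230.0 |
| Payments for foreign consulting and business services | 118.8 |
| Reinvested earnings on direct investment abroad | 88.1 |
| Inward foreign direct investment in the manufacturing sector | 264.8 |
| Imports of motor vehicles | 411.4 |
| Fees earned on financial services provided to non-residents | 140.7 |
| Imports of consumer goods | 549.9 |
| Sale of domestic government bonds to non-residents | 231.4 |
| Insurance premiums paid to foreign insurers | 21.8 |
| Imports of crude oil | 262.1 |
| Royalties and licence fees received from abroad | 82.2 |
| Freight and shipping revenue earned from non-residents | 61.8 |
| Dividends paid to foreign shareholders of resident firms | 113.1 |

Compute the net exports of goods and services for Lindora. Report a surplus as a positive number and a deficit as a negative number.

-1949.0

Goods: -262.1 - 411.4 - 253.0 - 782.1 - 549.9 + 165.4 = -2093.1
Services: 61.8 - 21.8 - 118.8 + 140.7 + 82.2 = 144.1
Trade balance = -2093.1 + 144.1 = -1949.0
(Excluded from the trade balance — financial account: domestic pension funds' purchases of foreign equities 230.0, inward foreign direct investment in the manufacturing sector 264.8, sale of domestic government bonds to non-residents 231.4; primary income: reinvested earnings on direct investment abroad 88.1, dividends paid to foreign shareholders of resident firms 113.1.)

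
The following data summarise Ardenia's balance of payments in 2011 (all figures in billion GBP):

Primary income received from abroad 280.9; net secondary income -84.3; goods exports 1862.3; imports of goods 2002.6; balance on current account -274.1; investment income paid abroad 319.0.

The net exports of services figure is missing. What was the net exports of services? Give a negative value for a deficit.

Current account = goods balance + services balance + net primary income + net secondary income
Sum of the known components = -262.7
Net exports of services = CA - (known components) = -274.1 - (-262.7) = -11.4

-11.4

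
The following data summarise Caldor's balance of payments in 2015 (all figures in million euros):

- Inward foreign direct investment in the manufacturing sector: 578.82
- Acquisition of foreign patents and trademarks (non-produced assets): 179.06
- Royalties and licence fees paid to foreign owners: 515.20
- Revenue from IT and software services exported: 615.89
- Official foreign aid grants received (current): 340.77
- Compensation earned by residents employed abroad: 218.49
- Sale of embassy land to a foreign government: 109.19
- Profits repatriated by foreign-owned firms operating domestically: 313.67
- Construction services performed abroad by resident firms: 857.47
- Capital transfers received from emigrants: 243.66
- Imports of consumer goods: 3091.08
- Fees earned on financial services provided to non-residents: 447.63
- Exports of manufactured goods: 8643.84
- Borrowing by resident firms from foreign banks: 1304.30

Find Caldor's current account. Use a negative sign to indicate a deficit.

Goods: -3091.08 + 8643.84 = 5552.76
Services: 615.89 + 857.47 - 515.20 + 447.63 = 1405.79
Primary income: 218.49 - 313.67 = -95.18
Secondary income: 340.77
Current account = 5552.76 + 1405.79 + (-95.18) + 340.77 = 7204.14
(Excluded from the current account — financial account: inward foreign direct investment in the manufacturing sector 578.82, borrowing by resident firms from foreign banks 1304.30; capital account: acquisition of foreign patents and trademarks (non-produced assets) 179.06, sale of embassy land to a foreign government 109.19, capital transfers received from emigrants 243.66.)

7204.14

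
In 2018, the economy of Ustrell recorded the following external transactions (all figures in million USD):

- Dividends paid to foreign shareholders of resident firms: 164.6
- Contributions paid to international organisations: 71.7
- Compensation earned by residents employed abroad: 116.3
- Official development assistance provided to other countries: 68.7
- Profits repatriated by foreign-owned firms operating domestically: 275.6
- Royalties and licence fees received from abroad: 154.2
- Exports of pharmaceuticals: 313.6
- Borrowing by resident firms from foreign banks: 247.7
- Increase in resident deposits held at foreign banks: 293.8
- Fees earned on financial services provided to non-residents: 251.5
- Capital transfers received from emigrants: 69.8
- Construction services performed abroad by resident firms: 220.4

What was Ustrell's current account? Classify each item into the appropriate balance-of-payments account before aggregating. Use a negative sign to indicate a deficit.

Goods: 313.6
Services: 154.2 + 251.5 + 220.4 = 626.1
Primary income: 116.3 - 164.6 - 275.6 = -323.9
Secondary income: -68.7 - 71.7 = -140.4
Current account = 313.6 + 626.1 + (-323.9) + (-140.4) = 475.4
(Excluded from the current account — financial account: borrowing by resident firms from foreign banks 247.7, increase in resident deposits held at foreign banks 293.8; capital account: capital transfers received from emigrants 69.8.)

475.4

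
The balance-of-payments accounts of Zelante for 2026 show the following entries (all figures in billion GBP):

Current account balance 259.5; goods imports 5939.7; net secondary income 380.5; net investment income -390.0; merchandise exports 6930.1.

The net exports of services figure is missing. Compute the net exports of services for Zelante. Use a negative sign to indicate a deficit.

-721.4

Current account = goods balance + services balance + net primary income + net secondary income
Sum of the known components = 980.9
Net exports of services = CA - (known components) = 259.5 - 980.9 = -721.4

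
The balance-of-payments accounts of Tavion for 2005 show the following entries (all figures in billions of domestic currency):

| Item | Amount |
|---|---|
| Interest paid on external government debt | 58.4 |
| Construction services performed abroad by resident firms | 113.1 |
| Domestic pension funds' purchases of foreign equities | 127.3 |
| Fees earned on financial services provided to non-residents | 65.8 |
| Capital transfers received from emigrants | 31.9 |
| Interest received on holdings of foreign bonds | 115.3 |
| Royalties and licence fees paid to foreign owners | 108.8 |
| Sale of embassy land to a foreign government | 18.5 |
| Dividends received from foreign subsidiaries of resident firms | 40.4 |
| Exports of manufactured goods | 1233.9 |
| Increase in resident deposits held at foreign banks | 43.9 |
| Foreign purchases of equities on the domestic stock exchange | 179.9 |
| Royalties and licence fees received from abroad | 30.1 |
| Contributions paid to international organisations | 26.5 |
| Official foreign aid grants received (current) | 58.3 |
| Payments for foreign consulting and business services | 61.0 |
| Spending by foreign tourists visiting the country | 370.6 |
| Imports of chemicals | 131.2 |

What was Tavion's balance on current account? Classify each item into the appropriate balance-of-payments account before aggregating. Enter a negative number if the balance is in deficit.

1641.6

Goods: 1233.9 - 131.2 = 1102.7
Services: 370.6 + 65.8 + 113.1 - 61.0 - 108.8 + 30.1 = 409.8
Primary income: -58.4 + 115.3 + 40.4 = 97.3
Secondary income: -26.5 + 58.3 = 31.8
Current account = 1102.7 + 409.8 + 97.3 + 31.8 = 1641.6
(Excluded from the current account — financial account: domestic pension funds' purchases of foreign equities 127.3, increase in resident deposits held at foreign banks 43.9, foreign purchases of equities on the domestic stock exchange 179.9; capital account: capital transfers received from emigrants 31.9, sale of embassy land to a foreign government 18.5.)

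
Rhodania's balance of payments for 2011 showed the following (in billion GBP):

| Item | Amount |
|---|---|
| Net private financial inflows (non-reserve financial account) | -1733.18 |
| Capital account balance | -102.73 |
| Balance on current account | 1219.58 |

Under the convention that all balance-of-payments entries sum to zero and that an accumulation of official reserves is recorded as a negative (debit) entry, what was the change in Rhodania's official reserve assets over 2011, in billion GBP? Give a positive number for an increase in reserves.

-616.33

Official reserve transactions balance = -(1219.58 + (-102.73) + (-1733.18)) = 616.33
An accumulation of reserves is recorded as a debit (negative entry), so the change in the stock of reserves is the negative of that balance.
Change in official reserves = -(616.33) = -616.33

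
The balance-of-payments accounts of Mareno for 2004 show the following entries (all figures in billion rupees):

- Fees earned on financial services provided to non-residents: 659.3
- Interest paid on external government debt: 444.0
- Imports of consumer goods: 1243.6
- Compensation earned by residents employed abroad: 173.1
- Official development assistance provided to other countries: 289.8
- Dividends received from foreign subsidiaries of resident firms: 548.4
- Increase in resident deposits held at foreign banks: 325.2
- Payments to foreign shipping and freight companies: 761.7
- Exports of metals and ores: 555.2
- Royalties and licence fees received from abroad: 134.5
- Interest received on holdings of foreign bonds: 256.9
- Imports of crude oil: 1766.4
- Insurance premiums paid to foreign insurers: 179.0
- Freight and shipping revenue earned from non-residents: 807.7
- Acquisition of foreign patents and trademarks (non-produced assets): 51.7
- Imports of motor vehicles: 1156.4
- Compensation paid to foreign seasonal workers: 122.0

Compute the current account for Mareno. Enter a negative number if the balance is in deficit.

-2827.8

Goods: -1766.4 - 1156.4 - 1243.6 + 555.2 = -3611.2
Services: 807.7 - 761.7 - 179.0 + 659.3 + 134.5 = 660.8
Primary income: -122.0 + 256.9 - 444.0 + 548.4 + 173.1 = 412.4
Secondary income: -289.8
Current account = (-3611.2) + 660.8 + 412.4 + (-289.8) = -2827.8
(Excluded from the current account — financial account: increase in resident deposits held at foreign banks 325.2; capital account: acquisition of foreign patents and trademarks (non-produced assets) 51.7.)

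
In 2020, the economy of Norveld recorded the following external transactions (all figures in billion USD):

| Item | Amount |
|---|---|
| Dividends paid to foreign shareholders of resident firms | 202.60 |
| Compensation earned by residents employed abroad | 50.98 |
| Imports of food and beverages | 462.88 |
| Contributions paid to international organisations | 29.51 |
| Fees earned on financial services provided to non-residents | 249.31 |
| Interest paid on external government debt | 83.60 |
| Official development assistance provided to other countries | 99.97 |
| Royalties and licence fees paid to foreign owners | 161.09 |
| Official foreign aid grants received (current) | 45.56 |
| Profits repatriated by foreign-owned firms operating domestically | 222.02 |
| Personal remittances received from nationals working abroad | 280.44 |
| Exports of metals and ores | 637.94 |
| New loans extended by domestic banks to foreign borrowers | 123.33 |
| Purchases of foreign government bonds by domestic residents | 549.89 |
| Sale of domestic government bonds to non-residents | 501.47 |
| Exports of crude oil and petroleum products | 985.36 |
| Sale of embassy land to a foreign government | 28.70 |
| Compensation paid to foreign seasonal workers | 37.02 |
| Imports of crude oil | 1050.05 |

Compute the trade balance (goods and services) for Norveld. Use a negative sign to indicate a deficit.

198.59

Goods: 637.94 - 462.88 - 1050.05 + 985.36 = 110.37
Services: 249.31 - 161.09 = 88.22
Trade balance = 110.37 + 88.22 = 198.59
(Excluded from the trade balance — primary income: dividends paid to foreign shareholders of resident firms 202.60, compensation earned by residents employed abroad 50.98, interest paid on external government debt 83.60, profits repatriated by foreign-owned firms operating domestically 222.02, compensation paid to foreign seasonal workers 37.02; secondary income: contributions paid to international organisations 29.51, official development assistance provided to other countries 99.97, official foreign aid grants received (current) 45.56, personal remittances received from nationals working abroad 280.44; financial account: new loans extended by domestic banks to foreign borrowers 123.33, purchases of foreign government bonds by domestic residents 549.89, sale of domestic government bonds to non-residents 501.47; capital account: sale of embassy land to a foreign government 28.70.)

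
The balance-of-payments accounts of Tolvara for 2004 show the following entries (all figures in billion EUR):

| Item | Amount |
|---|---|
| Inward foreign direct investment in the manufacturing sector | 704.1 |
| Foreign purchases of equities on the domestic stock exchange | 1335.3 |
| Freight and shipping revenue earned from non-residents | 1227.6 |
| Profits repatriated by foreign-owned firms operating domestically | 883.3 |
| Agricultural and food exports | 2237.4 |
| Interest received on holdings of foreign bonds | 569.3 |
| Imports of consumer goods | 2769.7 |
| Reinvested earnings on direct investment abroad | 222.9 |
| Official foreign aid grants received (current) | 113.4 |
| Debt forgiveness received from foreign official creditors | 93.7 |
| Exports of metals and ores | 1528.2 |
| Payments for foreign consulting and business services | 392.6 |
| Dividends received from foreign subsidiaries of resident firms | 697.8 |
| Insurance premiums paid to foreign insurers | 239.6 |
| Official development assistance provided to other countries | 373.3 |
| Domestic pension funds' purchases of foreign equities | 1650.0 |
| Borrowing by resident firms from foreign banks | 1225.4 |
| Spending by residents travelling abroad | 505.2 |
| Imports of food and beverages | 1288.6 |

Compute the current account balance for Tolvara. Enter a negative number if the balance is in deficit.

Goods: 1528.2 + 2237.4 - 1288.6 - 2769.7 = -292.7
Services: -239.6 - 392.6 - 505.2 + 1227.6 = 90.2
Primary income: -883.3 + 222.9 + 569.3 + 697.8 = 606.7
Secondary income: 113.4 - 373.3 = -259.9
Current account = (-292.7) + 90.2 + 606.7 + (-259.9) = 144.3
(Excluded from the current account — financial account: inward foreign direct investment in the manufacturing sector 704.1, foreign purchases of equities on the domestic stock exchange 1335.3, domestic pension funds' purchases of foreign equities 1650.0, borrowing by resident firms from foreign banks 1225.4; capital account: debt forgiveness received from foreign official creditors 93.7.)

144.3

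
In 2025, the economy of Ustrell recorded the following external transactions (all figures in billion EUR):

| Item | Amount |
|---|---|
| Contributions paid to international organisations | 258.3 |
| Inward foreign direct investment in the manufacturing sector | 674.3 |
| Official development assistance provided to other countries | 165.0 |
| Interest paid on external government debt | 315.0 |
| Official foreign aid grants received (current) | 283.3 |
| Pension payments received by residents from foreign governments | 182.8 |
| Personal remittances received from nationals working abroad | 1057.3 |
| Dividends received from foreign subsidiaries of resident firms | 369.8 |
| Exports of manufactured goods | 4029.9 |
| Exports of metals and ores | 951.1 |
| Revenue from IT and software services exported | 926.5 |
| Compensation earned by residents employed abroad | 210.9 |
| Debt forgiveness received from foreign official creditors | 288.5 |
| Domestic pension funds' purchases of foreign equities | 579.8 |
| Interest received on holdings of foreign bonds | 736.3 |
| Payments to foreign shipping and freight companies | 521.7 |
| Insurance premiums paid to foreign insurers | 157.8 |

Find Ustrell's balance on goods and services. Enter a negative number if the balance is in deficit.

Goods: 4029.9 + 951.1 = 4981.0
Services: -157.8 + 926.5 - 521.7 = 247.0
Trade balance = 4981.0 + 247.0 = 5228.0
(Excluded from the trade balance — secondary income: contributions paid to international organisations 258.3, official development assistance provided to other countries 165.0, official foreign aid grants received (current) 283.3, pension payments received by residents from foreign governments 182.8, personal remittances received from nationals working abroad 1057.3; financial account: inward foreign direct investment in the manufacturing sector 674.3, domestic pension funds' purchases of foreign equities 579.8; primary income: interest paid on external government debt 315.0, dividends received from foreign subsidiaries of resident firms 369.8, compensation earned by residents employed abroad 210.9, interest received on holdings of foreign bonds 736.3; capital account: debt forgiveness received from foreign official creditors 288.5.)

5228.0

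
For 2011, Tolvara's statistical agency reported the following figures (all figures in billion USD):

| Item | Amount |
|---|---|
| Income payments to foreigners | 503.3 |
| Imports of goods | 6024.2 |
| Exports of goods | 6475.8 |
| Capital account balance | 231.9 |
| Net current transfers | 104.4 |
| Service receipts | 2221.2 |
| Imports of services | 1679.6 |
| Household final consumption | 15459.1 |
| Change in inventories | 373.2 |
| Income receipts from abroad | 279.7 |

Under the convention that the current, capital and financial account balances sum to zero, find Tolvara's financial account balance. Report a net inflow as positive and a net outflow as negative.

-1105.9

Goods balance = 6475.8 - 6024.2 = 451.6
Services balance = 2221.2 - 1679.6 = 541.6
Trade balance (goods + services) = 451.6 + 541.6 = 993.2
Net primary income = 279.7 - 503.3 = -223.6
Net secondary income = 104.4
Current account = 993.2 + (-223.6) + 104.4 = 874.0
Financial account = -(874.0 + 231.9) = -1105.9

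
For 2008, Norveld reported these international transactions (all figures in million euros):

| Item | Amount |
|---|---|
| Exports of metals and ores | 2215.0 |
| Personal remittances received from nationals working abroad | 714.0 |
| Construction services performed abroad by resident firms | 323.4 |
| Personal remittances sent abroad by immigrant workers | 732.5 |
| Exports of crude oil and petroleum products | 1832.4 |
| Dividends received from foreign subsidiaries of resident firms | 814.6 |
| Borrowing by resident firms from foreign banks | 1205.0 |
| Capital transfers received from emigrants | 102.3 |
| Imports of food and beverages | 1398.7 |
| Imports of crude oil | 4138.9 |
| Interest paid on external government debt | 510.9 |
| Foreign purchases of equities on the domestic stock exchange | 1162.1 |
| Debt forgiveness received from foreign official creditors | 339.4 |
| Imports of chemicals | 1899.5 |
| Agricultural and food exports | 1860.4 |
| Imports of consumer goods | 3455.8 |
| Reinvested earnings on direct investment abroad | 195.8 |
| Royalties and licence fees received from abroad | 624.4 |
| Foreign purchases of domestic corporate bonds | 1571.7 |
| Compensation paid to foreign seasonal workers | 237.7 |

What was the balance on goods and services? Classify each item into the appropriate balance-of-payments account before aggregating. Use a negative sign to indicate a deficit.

-4037.3

Goods: -1899.5 - 1398.7 - 4138.9 + 1832.4 + 1860.4 + 2215.0 - 3455.8 = -4985.1
Services: 624.4 + 323.4 = 947.8
Trade balance = -4985.1 + 947.8 = -4037.3
(Excluded from the trade balance — secondary income: personal remittances received from nationals working abroad 714.0, personal remittances sent abroad by immigrant workers 732.5; primary income: dividends received from foreign subsidiaries of resident firms 814.6, interest paid on external government debt 510.9, reinvested earnings on direct investment abroad 195.8, compensation paid to foreign seasonal workers 237.7; financial account: borrowing by resident firms from foreign banks 1205.0, foreign purchases of equities on the domestic stock exchange 1162.1, foreign purchases of domestic corporate bonds 1571.7; capital account: capital transfers received from emigrants 102.3, debt forgiveness received from foreign official creditors 339.4.)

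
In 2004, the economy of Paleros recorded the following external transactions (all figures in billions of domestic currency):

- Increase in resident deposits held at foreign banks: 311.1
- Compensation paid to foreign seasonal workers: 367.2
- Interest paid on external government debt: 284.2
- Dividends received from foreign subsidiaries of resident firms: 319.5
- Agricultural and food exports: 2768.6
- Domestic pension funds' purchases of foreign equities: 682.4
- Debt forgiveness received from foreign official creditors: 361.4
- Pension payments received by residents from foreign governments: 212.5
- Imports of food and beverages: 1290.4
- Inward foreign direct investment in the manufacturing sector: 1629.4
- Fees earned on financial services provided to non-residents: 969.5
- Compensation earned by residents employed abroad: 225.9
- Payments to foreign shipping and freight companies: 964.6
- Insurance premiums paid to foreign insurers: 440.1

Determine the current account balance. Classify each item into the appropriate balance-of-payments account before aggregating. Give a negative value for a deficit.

Goods: -1290.4 + 2768.6 = 1478.2
Services: -964.6 - 440.1 + 969.5 = -435.2
Primary income: 225.9 - 367.2 + 319.5 - 284.2 = -106.0
Secondary income: 212.5
Current account = 1478.2 + (-435.2) + (-106.0) + 212.5 = 1149.5
(Excluded from the current account — financial account: increase in resident deposits held at foreign banks 311.1, domestic pension funds' purchases of foreign equities 682.4, inward foreign direct investment in the manufacturing sector 1629.4; capital account: debt forgiveness received from foreign official creditors 361.4.)

1149.5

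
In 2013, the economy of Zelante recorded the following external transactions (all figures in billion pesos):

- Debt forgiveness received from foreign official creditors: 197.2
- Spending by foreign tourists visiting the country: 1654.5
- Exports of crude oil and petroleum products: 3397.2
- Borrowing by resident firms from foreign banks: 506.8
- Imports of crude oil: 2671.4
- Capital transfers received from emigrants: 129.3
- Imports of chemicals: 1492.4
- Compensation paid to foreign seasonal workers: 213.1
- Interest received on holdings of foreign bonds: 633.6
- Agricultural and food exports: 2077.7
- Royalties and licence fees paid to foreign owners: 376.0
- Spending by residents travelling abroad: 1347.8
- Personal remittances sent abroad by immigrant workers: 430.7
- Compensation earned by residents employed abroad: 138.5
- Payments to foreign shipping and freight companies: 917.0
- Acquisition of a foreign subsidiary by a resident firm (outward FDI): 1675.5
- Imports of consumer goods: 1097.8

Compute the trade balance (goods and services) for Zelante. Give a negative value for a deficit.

Goods: -1492.4 + 3397.2 - 2671.4 + 2077.7 - 1097.8 = 213.3
Services: -917.0 + 1654.5 - 1347.8 - 376.0 = -986.3
Trade balance = 213.3 + (-986.3) = -773.0
(Excluded from the trade balance — capital account: debt forgiveness received from foreign official creditors 197.2, capital transfers received from emigrants 129.3; financial account: borrowing by resident firms from foreign banks 506.8, acquisition of a foreign subsidiary by a resident firm (outward FDI) 1675.5; primary income: compensation paid to foreign seasonal workers 213.1, interest received on holdings of foreign bonds 633.6, compensation earned by residents employed abroad 138.5; secondary income: personal remittances sent abroad by immigrant workers 430.7.)

-773.0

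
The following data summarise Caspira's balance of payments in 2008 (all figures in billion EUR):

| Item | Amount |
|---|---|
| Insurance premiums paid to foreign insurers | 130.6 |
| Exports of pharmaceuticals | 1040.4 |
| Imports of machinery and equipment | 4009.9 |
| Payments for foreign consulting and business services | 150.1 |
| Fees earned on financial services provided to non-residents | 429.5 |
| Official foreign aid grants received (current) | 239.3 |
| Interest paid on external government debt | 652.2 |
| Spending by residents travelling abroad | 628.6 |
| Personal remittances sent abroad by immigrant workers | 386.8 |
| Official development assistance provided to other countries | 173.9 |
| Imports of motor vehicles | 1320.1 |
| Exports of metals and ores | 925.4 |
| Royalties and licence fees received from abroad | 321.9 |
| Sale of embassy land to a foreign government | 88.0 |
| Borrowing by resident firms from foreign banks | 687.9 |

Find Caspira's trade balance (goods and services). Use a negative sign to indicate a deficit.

Goods: 925.4 - 4009.9 + 1040.4 - 1320.1 = -3364.2
Services: -628.6 + 429.5 + 321.9 - 150.1 - 130.6 = -157.9
Trade balance = -3364.2 + (-157.9) = -3522.1
(Excluded from the trade balance — secondary income: official foreign aid grants received (current) 239.3, personal remittances sent abroad by immigrant workers 386.8, official development assistance provided to other countries 173.9; primary income: interest paid on external government debt 652.2; capital account: sale of embassy land to a foreign government 88.0; financial account: borrowing by resident firms from foreign banks 687.9.)

-3522.1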